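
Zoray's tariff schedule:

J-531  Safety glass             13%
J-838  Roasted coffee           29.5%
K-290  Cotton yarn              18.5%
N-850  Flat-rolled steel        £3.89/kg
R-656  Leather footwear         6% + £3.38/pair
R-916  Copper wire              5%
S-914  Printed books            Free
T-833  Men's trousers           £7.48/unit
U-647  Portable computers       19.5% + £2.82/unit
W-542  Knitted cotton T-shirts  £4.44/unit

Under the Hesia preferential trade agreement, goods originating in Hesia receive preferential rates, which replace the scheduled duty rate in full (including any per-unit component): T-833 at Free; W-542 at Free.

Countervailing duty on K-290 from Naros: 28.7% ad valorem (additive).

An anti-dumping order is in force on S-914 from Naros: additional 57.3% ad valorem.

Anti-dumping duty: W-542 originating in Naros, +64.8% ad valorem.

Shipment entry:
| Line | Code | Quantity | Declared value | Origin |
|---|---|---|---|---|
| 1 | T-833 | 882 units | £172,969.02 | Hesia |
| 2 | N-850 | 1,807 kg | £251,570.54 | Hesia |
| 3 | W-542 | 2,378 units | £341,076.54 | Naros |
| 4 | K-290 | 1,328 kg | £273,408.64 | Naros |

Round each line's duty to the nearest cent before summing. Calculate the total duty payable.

£367,654.03

Line 1 (T-833, Hesia, 882 units, £172,969.02):
Base rate for T-833 is £7.48/unit.
Origin Hesia qualifies under the Zoray–Hesia agreement and T-833 is covered: preferential rate Free applies instead.
Duty = £172,969.02 × 0% = £0.00.
Line 2 (N-850, Hesia, 1,807 kg, £251,570.54):
Base rate for N-850 is £3.89/kg.
Origin Hesia is the FTA partner but N-850 is not on the preference list; base rate stands.
Duty = 1,807 × £3.89 = £7,029.23.
Line 3 (W-542, Naros, 2,378 units, £341,076.54):
Base rate for W-542 is £4.44/unit.
W-542 has an FTA preferential rate, but origin Naros is not Hesia; base rate stands.
Additional duty on W-542 from Naros: +64.8% ad valorem. Applied ad valorem rate = 64.8%.
Duty = £341,076.54 × 64.8% + 2,378 × £4.44 = £231,575.92.
Line 4 (K-290, Naros, 1,328 kg, £273,408.64):
Base rate for K-290 is 18.5%.
Additional duty on K-290 from Naros: +28.7%. Applied ad valorem rate: 18.5% + 28.7% = 47.2%.
Duty = £273,408.64 × 47.2% = £129,048.88.
Total = £0.00 + £7,029.23 + £231,575.92 + £129,048.88 = £367,654.03.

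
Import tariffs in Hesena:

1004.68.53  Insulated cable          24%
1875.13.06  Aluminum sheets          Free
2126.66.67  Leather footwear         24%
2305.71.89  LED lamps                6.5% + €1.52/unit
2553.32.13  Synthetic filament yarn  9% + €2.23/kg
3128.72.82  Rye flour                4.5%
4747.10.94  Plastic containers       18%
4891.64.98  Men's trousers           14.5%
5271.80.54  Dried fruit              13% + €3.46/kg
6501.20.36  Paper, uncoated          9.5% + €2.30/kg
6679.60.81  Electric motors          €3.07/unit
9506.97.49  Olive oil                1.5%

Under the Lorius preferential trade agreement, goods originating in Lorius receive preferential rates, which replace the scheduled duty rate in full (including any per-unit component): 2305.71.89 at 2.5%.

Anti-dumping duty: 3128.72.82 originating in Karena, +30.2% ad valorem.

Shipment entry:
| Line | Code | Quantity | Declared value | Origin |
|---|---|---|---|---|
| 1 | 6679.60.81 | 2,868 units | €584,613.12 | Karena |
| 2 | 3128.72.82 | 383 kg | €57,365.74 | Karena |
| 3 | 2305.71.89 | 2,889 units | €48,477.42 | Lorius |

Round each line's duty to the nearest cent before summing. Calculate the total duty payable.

€29,922.61

Line 1 (6679.60.81, Karena, 2,868 units, €584,613.12):
Base rate for 6679.60.81 is €3.07/unit.
Duty = 2,868 × €3.07 = €8,804.76.
Line 2 (3128.72.82, Karena, 383 kg, €57,365.74):
Base rate for 3128.72.82 is 4.5%.
Additional duty on 3128.72.82 from Karena: +30.2%. Applied ad valorem rate: 4.5% + 30.2% = 34.7%.
Duty = €57,365.74 × 34.7% = €19,905.91.
Line 3 (2305.71.89, Lorius, 2,889 units, €48,477.42):
Base rate for 2305.71.89 is 6.5% + €1.52/unit.
Origin Lorius qualifies under the Hesena–Lorius agreement and 2305.71.89 is covered: preferential rate 2.5% applies instead.
Duty = €48,477.42 × 2.5% = €1,211.94.
Total = €8,804.76 + €19,905.91 + €1,211.94 = €29,922.61.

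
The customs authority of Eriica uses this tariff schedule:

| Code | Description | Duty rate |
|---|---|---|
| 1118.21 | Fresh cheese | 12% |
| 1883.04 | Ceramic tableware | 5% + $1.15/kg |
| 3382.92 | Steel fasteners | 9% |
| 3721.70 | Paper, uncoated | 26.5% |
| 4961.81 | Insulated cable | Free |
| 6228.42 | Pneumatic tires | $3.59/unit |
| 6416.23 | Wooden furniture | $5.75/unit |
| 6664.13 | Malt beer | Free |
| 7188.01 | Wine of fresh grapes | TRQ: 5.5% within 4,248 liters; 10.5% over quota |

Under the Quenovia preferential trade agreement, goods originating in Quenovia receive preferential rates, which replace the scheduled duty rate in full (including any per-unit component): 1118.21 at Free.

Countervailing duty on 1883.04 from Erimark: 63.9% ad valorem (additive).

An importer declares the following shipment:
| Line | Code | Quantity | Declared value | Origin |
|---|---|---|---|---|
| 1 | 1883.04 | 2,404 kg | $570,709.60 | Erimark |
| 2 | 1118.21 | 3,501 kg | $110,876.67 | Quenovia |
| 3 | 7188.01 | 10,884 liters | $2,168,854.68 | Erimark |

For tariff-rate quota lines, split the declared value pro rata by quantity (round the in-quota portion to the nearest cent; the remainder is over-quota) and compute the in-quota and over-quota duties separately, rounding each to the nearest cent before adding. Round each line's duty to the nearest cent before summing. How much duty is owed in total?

Line 1 (1883.04, Erimark, 2,404 kg, $570,709.60):
Base rate for 1883.04 is 5% + $1.15/kg.
Additional duty on 1883.04 from Erimark: +63.9%. Applied ad valorem rate: 5% + 63.9% = 68.9%.
Duty = $570,709.60 × 68.9% + 2,404 × $1.15 = $395,983.51.
Line 2 (1118.21, Quenovia, 3,501 kg, $110,876.67):
Base rate for 1118.21 is 12%.
Origin Quenovia qualifies under the Eriica–Quenovia agreement and 1118.21 is covered: preferential rate Free applies instead.
Duty = $110,876.67 × 0% = $0.00.
Line 3 (7188.01, Erimark, 10,884 liters, $2,168,854.68):
Code 7188.01 is under a tariff-rate quota (threshold 4,248 liters). In-quota: 4,248 liters at 5.5%; over-quota: 6,636 liters at 10.5%.
Pro-rata value split: in-quota = $2,168,854.68 × 4,248/10,884 = $846,498.96; over-quota = $2,168,854.68 − $846,498.96 = $1,322,355.72.
In-quota duty = $846,498.96 × 5.5% = $46,557.44. Over-quota duty = $1,322,355.72 × 10.5% = $138,847.35.
Line duty = $46,557.44 + $138,847.35 = $185,404.79.
Total = $395,983.51 + $0.00 + $185,404.79 = $581,388.30.

$581,388.30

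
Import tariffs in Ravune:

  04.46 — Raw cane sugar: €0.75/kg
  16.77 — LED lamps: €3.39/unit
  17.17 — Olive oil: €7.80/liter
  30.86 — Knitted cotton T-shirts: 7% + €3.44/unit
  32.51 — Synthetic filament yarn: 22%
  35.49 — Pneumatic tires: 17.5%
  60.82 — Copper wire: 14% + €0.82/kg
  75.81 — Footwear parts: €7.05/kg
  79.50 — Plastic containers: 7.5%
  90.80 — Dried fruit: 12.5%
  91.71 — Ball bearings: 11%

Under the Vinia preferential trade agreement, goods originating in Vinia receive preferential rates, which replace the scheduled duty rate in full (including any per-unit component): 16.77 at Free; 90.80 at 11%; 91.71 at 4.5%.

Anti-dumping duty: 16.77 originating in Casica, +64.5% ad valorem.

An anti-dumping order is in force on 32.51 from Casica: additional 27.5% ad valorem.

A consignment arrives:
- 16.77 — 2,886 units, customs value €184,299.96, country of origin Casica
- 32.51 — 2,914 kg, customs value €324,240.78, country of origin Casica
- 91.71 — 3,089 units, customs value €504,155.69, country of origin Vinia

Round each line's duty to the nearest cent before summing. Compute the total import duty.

Line 1 (16.77, Casica, 2,886 units, €184,299.96):
Base rate for 16.77 is €3.39/unit.
16.77 has an FTA preferential rate, but origin Casica is not Vinia; base rate stands.
Additional duty on 16.77 from Casica: +64.5% ad valorem. Applied ad valorem rate = 64.5%.
Duty = €184,299.96 × 64.5% + 2,886 × €3.39 = €128,657.01.
Line 2 (32.51, Casica, 2,914 kg, €324,240.78):
Base rate for 32.51 is 22%.
Additional duty on 32.51 from Casica: +27.5%. Applied ad valorem rate: 22% + 27.5% = 49.5%.
Duty = €324,240.78 × 49.5% = €160,499.19.
Line 3 (91.71, Vinia, 3,089 units, €504,155.69):
Base rate for 91.71 is 11%.
Origin Vinia qualifies under the Ravune–Vinia agreement and 91.71 is covered: preferential rate 4.5% applies instead.
Duty = €504,155.69 × 4.5% = €22,687.01.
Total = €128,657.01 + €160,499.19 + €22,687.01 = €311,843.21.

€311,843.21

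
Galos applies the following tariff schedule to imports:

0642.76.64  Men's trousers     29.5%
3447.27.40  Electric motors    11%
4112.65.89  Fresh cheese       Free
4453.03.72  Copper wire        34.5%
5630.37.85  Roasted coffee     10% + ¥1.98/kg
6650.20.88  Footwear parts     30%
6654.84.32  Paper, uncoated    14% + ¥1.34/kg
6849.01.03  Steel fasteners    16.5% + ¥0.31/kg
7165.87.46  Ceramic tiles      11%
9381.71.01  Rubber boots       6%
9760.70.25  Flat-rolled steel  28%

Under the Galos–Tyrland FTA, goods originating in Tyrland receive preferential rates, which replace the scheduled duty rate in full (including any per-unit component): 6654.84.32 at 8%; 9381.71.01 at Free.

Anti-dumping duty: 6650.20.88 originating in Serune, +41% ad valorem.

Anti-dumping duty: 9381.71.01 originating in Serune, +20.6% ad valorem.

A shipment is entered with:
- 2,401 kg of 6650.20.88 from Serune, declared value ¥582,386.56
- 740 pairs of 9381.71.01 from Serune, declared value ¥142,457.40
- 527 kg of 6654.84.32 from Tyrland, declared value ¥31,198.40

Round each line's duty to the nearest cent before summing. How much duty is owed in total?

Line 1 (6650.20.88, Serune, 2,401 kg, ¥582,386.56):
Base rate for 6650.20.88 is 30%.
Additional duty on 6650.20.88 from Serune: +41%. Applied ad valorem rate: 30% + 41% = 71%.
Duty = ¥582,386.56 × 71% = ¥413,494.46.
Line 2 (9381.71.01, Serune, 740 pairs, ¥142,457.40):
Base rate for 9381.71.01 is 6%.
9381.71.01 has an FTA preferential rate, but origin Serune is not Tyrland; base rate stands.
Additional duty on 9381.71.01 from Serune: +20.6%. Applied ad valorem rate: 6% + 20.6% = 26.6%.
Duty = ¥142,457.40 × 26.6% = ¥37,893.67.
Line 3 (6654.84.32, Tyrland, 527 kg, ¥31,198.40):
Base rate for 6654.84.32 is 14% + ¥1.34/kg.
Origin Tyrland qualifies under the Galos–Tyrland agreement and 6654.84.32 is covered: preferential rate 8% applies instead.
Duty = ¥31,198.40 × 8% = ¥2,495.87.
Total = ¥413,494.46 + ¥37,893.67 + ¥2,495.87 = ¥453,884.00.

¥453,884.00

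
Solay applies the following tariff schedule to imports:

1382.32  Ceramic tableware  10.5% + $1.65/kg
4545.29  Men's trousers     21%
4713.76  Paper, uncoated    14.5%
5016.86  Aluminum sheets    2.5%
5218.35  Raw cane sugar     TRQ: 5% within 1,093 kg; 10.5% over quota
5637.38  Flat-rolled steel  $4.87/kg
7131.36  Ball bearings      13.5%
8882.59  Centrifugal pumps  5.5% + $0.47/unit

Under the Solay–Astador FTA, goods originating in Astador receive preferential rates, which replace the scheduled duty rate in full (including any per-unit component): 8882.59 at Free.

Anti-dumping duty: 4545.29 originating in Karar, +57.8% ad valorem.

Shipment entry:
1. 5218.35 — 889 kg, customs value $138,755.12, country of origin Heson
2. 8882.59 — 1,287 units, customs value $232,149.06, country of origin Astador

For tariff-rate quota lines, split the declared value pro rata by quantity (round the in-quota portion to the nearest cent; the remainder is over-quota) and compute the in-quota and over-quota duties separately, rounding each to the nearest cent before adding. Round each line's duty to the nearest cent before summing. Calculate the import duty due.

Line 1 (5218.35, Heson, 889 kg, $138,755.12):
Code 5218.35 is under a tariff-rate quota (threshold 1,093 kg). Quantity 889 kg is within the quota, so the in-quota rate 5% applies to the full value.
Duty = $138,755.12 × 5% = $6,937.76.
Line 2 (8882.59, Astador, 1,287 units, $232,149.06):
Base rate for 8882.59 is 5.5% + $0.47/unit.
Origin Astador qualifies under the Solay–Astador agreement and 8882.59 is covered: preferential rate Free applies instead.
Duty = $232,149.06 × 0% = $0.00.
Total = $6,937.76 + $0.00 = $6,937.76.

$6,937.76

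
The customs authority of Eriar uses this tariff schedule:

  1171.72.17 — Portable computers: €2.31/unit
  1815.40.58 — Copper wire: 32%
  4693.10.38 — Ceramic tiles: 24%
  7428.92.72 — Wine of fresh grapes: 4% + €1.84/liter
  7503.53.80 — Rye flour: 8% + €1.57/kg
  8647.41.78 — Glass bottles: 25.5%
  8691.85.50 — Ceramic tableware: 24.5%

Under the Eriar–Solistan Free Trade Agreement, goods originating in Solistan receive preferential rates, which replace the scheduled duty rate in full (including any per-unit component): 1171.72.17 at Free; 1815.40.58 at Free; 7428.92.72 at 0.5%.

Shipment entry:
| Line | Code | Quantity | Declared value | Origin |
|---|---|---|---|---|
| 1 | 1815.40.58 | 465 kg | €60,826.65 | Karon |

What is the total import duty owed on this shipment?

€19,464.53

Line 1 (1815.40.58, Karon, 465 kg, €60,826.65):
Base rate for 1815.40.58 is 32%.
1815.40.58 has an FTA preferential rate, but origin Karon is not Solistan; base rate stands.
Duty = €60,826.65 × 32% = €19,464.53.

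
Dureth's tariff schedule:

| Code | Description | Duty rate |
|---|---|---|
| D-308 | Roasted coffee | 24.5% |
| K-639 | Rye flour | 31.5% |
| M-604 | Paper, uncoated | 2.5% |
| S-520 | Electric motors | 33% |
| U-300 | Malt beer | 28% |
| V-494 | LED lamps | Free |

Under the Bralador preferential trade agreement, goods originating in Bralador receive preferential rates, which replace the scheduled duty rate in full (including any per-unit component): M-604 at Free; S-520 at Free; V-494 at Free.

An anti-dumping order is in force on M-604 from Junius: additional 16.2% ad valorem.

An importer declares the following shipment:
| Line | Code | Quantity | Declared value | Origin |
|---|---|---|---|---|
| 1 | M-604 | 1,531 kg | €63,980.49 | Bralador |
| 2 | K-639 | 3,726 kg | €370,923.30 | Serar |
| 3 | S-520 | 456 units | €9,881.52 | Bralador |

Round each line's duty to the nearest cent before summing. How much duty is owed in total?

Line 1 (M-604, Bralador, 1,531 kg, €63,980.49):
Base rate for M-604 is 2.5%.
Origin Bralador qualifies under the Dureth–Bralador agreement and M-604 is covered: preferential rate Free applies instead.
The additional-duty order on M-604 targets Junius, not Bralador; it does not apply.
Duty = €63,980.49 × 0% = €0.00.
Line 2 (K-639, Serar, 3,726 kg, €370,923.30):
Base rate for K-639 is 31.5%.
Duty = €370,923.30 × 31.5% = €116,840.84.
Line 3 (S-520, Bralador, 456 units, €9,881.52):
Base rate for S-520 is 33%.
Origin Bralador qualifies under the Dureth–Bralador agreement and S-520 is covered: preferential rate Free applies instead.
Duty = €9,881.52 × 0% = €0.00.
Total = €0.00 + €116,840.84 + €0.00 = €116,840.84.

€116,840.84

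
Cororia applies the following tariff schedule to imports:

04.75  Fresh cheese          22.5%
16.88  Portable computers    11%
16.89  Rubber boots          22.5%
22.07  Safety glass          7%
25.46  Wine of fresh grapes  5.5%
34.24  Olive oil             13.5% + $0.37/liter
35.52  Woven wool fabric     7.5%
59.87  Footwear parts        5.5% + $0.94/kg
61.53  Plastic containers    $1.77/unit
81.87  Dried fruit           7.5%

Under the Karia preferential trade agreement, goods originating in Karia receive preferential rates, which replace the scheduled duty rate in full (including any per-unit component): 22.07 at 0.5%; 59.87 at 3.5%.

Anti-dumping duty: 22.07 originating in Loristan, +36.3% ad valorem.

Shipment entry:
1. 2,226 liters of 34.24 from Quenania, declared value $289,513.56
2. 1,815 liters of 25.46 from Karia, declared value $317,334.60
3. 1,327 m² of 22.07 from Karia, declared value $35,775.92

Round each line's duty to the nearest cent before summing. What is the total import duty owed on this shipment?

Line 1 (34.24, Quenania, 2,226 liters, $289,513.56):
Base rate for 34.24 is 13.5% + $0.37/liter.
Duty = $289,513.56 × 13.5% + 2,226 × $0.37 = $39,907.95.
Line 2 (25.46, Karia, 1,815 liters, $317,334.60):
Base rate for 25.46 is 5.5%.
Origin Karia is the FTA partner but 25.46 is not on the preference list; base rate stands.
Duty = $317,334.60 × 5.5% = $17,453.40.
Line 3 (22.07, Karia, 1,327 m², $35,775.92):
Base rate for 22.07 is 7%.
Origin Karia qualifies under the Cororia–Karia agreement and 22.07 is covered: preferential rate 0.5% applies instead.
The additional-duty order on 22.07 targets Loristan, not Karia; it does not apply.
Duty = $35,775.92 × 0.5% = $178.88.
Total = $39,907.95 + $17,453.40 + $178.88 = $57,540.23.

$57,540.23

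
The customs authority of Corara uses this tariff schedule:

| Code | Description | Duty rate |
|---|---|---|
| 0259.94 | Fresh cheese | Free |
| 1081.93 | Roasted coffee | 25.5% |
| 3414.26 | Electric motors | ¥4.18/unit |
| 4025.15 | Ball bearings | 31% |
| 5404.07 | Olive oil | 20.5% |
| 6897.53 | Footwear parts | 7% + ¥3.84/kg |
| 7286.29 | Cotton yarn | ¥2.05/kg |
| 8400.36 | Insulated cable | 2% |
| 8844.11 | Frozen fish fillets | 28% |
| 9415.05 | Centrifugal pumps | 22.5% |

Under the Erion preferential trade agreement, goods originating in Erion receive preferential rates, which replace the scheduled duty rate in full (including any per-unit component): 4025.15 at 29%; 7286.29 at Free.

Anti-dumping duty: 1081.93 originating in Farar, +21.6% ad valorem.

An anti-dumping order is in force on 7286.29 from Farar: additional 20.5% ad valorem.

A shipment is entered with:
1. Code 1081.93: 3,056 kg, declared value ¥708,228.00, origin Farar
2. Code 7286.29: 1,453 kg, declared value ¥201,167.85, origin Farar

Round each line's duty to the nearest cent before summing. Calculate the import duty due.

¥377,793.45

Line 1 (1081.93, Farar, 3,056 kg, ¥708,228.00):
Base rate for 1081.93 is 25.5%.
Additional duty on 1081.93 from Farar: +21.6%. Applied ad valorem rate: 25.5% + 21.6% = 47.1%.
Duty = ¥708,228.00 × 47.1% = ¥333,575.39.
Line 2 (7286.29, Farar, 1,453 kg, ¥201,167.85):
Base rate for 7286.29 is ¥2.05/kg.
7286.29 has an FTA preferential rate, but origin Farar is not Erion; base rate stands.
Additional duty on 7286.29 from Farar: +20.5% ad valorem. Applied ad valorem rate = 20.5%.
Duty = ¥201,167.85 × 20.5% + 1,453 × ¥2.05 = ¥44,218.06.
Total = ¥333,575.39 + ¥44,218.06 = ¥377,793.45.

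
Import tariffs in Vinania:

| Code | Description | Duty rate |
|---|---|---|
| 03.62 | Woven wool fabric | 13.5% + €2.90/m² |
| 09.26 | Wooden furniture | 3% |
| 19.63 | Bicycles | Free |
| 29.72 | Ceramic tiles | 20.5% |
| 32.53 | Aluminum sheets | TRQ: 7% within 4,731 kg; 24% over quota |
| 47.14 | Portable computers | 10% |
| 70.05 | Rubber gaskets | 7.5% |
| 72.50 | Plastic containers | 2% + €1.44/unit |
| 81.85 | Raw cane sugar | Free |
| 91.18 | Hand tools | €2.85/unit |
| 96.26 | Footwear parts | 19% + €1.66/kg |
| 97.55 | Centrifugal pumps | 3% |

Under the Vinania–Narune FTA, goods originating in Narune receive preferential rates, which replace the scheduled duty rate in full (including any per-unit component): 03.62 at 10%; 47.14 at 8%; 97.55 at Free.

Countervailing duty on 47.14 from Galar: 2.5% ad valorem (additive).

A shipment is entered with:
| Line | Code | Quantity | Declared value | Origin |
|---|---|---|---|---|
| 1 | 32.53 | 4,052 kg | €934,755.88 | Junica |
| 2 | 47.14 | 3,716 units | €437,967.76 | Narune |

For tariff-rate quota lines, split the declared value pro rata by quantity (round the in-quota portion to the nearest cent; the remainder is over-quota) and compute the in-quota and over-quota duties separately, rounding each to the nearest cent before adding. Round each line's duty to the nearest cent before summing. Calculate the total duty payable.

Line 1 (32.53, Junica, 4,052 kg, €934,755.88):
Code 32.53 is under a tariff-rate quota (threshold 4,731 kg). Quantity 4,052 kg is within the quota, so the in-quota rate 7% applies to the full value.
Duty = €934,755.88 × 7% = €65,432.91.
Line 2 (47.14, Narune, 3,716 units, €437,967.76):
Base rate for 47.14 is 10%.
Origin Narune qualifies under the Vinania–Narune agreement and 47.14 is covered: preferential rate 8% applies instead.
The additional-duty order on 47.14 targets Galar, not Narune; it does not apply.
Duty = €437,967.76 × 8% = €35,037.42.
Total = €65,432.91 + €35,037.42 = €100,470.33.

€100,470.33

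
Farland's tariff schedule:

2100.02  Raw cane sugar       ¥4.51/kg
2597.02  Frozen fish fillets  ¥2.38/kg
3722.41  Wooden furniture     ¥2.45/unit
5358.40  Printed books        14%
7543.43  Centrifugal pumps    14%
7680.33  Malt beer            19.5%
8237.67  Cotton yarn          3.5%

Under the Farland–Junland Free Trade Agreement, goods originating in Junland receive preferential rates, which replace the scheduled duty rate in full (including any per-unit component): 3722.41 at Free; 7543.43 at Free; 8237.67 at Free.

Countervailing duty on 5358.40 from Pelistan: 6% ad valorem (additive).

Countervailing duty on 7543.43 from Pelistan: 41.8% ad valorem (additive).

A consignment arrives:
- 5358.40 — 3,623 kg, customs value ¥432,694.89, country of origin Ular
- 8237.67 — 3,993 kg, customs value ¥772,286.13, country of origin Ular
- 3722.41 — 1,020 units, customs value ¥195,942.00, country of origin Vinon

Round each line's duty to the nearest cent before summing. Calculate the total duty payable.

¥90,106.29

Line 1 (5358.40, Ular, 3,623 kg, ¥432,694.89):
Base rate for 5358.40 is 14%.
The additional-duty order on 5358.40 targets Pelistan, not Ular; it does not apply.
Duty = ¥432,694.89 × 14% = ¥60,577.28.
Line 2 (8237.67, Ular, 3,993 kg, ¥772,286.13):
Base rate for 8237.67 is 3.5%.
8237.67 has an FTA preferential rate, but origin Ular is not Junland; base rate stands.
Duty = ¥772,286.13 × 3.5% = ¥27,030.01.
Line 3 (3722.41, Vinon, 1,020 units, ¥195,942.00):
Base rate for 3722.41 is ¥2.45/unit.
3722.41 has an FTA preferential rate, but origin Vinon is not Junland; base rate stands.
Duty = 1,020 × ¥2.45 = ¥2,499.00.
Total = ¥60,577.28 + ¥27,030.01 + ¥2,499.00 = ¥90,106.29.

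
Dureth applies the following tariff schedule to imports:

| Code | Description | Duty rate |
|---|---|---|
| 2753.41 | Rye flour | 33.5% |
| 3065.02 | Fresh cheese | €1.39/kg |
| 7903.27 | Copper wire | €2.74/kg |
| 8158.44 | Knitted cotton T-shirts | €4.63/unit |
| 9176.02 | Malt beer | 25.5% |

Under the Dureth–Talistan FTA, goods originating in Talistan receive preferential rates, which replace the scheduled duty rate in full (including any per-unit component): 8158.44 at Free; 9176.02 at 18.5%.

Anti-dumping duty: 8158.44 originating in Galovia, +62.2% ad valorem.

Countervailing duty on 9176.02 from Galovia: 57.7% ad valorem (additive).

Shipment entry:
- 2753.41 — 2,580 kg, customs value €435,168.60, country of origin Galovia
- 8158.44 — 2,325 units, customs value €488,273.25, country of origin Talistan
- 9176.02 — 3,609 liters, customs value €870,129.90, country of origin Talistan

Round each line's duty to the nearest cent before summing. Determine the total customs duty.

Line 1 (2753.41, Galovia, 2,580 kg, €435,168.60):
Base rate for 2753.41 is 33.5%.
Duty = €435,168.60 × 33.5% = €145,781.48.
Line 2 (8158.44, Talistan, 2,325 units, €488,273.25):
Base rate for 8158.44 is €4.63/unit.
Origin Talistan qualifies under the Dureth–Talistan agreement and 8158.44 is covered: preferential rate Free applies instead.
The additional-duty order on 8158.44 targets Galovia, not Talistan; it does not apply.
Duty = €488,273.25 × 0% = €0.00.
Line 3 (9176.02, Talistan, 3,609 liters, €870,129.90):
Base rate for 9176.02 is 25.5%.
Origin Talistan qualifies under the Dureth–Talistan agreement and 9176.02 is covered: preferential rate 18.5% applies instead.
The additional-duty order on 9176.02 targets Galovia, not Talistan; it does not apply.
Duty = €870,129.90 × 18.5% = €160,974.03.
Total = €145,781.48 + €0.00 + €160,974.03 = €306,755.51.

€306,755.51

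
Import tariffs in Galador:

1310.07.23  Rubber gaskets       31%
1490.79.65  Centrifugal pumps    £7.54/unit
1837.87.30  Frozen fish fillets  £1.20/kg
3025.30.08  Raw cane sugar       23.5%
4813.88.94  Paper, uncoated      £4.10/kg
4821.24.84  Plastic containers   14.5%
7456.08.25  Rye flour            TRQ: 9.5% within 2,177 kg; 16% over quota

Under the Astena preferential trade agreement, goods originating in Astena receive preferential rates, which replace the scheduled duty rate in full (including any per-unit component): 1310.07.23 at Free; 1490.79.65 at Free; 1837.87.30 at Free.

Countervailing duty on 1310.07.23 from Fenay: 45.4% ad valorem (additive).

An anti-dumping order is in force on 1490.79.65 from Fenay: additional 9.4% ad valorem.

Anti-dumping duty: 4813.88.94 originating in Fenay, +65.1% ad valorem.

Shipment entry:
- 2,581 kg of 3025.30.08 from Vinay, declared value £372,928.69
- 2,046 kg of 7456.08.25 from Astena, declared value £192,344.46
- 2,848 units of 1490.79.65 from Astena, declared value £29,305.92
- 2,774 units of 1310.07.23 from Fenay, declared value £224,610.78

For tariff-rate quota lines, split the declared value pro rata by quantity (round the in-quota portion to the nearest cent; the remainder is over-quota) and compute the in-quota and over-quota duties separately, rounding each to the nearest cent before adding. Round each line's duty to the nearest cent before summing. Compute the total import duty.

Line 1 (3025.30.08, Vinay, 2,581 kg, £372,928.69):
Base rate for 3025.30.08 is 23.5%.
Duty = £372,928.69 × 23.5% = £87,638.24.
Line 2 (7456.08.25, Astena, 2,046 kg, £192,344.46):
Code 7456.08.25 is under a tariff-rate quota (threshold 2,177 kg). Quantity 2,046 kg is within the quota, so the in-quota rate 9.5% applies to the full value.
Duty = £192,344.46 × 9.5% = £18,272.72.
Line 3 (1490.79.65, Astena, 2,848 units, £29,305.92):
Base rate for 1490.79.65 is £7.54/unit.
Origin Astena qualifies under the Galador–Astena agreement and 1490.79.65 is covered: preferential rate Free applies instead.
The additional-duty order on 1490.79.65 targets Fenay, not Astena; it does not apply.
Duty = £29,305.92 × 0% = £0.00.
Line 4 (1310.07.23, Fenay, 2,774 units, £224,610.78):
Base rate for 1310.07.23 is 31%.
1310.07.23 has an FTA preferential rate, but origin Fenay is not Astena; base rate stands.
Additional duty on 1310.07.23 from Fenay: +45.4%. Applied ad valorem rate: 31% + 45.4% = 76.4%.
Duty = £224,610.78 × 76.4% = £171,602.64.
Total = £87,638.24 + £18,272.72 + £0.00 + £171,602.64 = £277,513.60.

£277,513.60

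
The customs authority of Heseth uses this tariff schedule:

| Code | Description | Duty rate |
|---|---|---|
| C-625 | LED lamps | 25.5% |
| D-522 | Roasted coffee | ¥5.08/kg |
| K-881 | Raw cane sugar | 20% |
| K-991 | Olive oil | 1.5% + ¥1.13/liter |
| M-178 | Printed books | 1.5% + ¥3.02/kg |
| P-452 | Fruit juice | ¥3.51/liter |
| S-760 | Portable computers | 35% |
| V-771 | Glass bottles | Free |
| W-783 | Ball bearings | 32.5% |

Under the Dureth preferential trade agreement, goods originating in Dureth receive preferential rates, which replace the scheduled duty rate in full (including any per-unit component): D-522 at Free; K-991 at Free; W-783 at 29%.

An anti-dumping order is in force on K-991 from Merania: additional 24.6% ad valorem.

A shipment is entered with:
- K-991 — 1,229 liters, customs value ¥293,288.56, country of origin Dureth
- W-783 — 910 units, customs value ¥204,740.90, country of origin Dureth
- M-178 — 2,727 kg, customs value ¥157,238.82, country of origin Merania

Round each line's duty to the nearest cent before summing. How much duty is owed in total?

Line 1 (K-991, Dureth, 1,229 liters, ¥293,288.56):
Base rate for K-991 is 1.5% + ¥1.13/liter.
Origin Dureth qualifies under the Heseth–Dureth agreement and K-991 is covered: preferential rate Free applies instead.
The additional-duty order on K-991 targets Merania, not Dureth; it does not apply.
Duty = ¥293,288.56 × 0% = ¥0.00.
Line 2 (W-783, Dureth, 910 units, ¥204,740.90):
Base rate for W-783 is 32.5%.
Origin Dureth qualifies under the Heseth–Dureth agreement and W-783 is covered: preferential rate 29% applies instead.
Duty = ¥204,740.90 × 29% = ¥59,374.86.
Line 3 (M-178, Merania, 2,727 kg, ¥157,238.82):
Base rate for M-178 is 1.5% + ¥3.02/kg.
Duty = ¥157,238.82 × 1.5% + 2,727 × ¥3.02 = ¥10,594.12.
Total = ¥0.00 + ¥59,374.86 + ¥10,594.12 = ¥69,968.98.

¥69,968.98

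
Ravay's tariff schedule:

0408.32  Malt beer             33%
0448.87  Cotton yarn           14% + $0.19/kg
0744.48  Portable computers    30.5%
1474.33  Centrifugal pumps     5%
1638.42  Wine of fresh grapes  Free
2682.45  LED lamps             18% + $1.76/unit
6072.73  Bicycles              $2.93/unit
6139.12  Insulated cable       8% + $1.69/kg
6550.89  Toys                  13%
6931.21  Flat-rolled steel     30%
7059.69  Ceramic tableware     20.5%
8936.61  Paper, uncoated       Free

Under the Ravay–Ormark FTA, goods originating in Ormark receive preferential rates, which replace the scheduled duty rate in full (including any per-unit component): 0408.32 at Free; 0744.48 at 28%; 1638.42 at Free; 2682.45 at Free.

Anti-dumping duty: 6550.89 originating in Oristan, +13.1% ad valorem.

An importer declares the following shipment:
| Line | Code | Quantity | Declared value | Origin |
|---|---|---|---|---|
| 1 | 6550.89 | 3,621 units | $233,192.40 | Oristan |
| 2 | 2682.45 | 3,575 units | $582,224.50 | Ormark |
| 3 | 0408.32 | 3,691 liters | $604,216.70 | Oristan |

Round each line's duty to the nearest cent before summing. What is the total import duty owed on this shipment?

$260,254.73

Line 1 (6550.89, Oristan, 3,621 units, $233,192.40):
Base rate for 6550.89 is 13%.
Additional duty on 6550.89 from Oristan: +13.1%. Applied ad valorem rate: 13% + 13.1% = 26.1%.
Duty = $233,192.40 × 26.1% = $60,863.22.
Line 2 (2682.45, Ormark, 3,575 units, $582,224.50):
Base rate for 2682.45 is 18% + $1.76/unit.
Origin Ormark qualifies under the Ravay–Ormark agreement and 2682.45 is covered: preferential rate Free applies instead.
Duty = $582,224.50 × 0% = $0.00.
Line 3 (0408.32, Oristan, 3,691 liters, $604,216.70):
Base rate for 0408.32 is 33%.
0408.32 has an FTA preferential rate, but origin Oristan is not Ormark; base rate stands.
Duty = $604,216.70 × 33% = $199,391.51.
Total = $60,863.22 + $0.00 + $199,391.51 = $260,254.73.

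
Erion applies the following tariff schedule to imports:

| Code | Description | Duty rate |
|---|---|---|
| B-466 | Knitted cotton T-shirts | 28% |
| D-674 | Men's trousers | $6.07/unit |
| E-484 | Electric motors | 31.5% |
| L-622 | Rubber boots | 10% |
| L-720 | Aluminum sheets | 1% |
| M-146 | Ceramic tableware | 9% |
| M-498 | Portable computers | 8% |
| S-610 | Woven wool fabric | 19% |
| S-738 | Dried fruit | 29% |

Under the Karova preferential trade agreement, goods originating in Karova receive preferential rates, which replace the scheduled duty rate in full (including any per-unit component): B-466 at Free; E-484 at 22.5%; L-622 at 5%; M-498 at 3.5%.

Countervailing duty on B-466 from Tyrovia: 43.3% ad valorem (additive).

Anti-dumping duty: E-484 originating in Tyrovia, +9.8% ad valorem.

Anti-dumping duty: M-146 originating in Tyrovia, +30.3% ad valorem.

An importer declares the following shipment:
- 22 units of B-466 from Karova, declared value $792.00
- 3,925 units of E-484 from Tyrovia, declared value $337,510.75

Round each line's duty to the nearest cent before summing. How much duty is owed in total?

Line 1 (B-466, Karova, 22 units, $792.00):
Base rate for B-466 is 28%.
Origin Karova qualifies under the Erion–Karova agreement and B-466 is covered: preferential rate Free applies instead.
The additional-duty order on B-466 targets Tyrovia, not Karova; it does not apply.
Duty = $792.00 × 0% = $0.00.
Line 2 (E-484, Tyrovia, 3,925 units, $337,510.75):
Base rate for E-484 is 31.5%.
E-484 has an FTA preferential rate, but origin Tyrovia is not Karova; base rate stands.
Additional duty on E-484 from Tyrovia: +9.8%. Applied ad valorem rate: 31.5% + 9.8% = 41.3%.
Duty = $337,510.75 × 41.3% = $139,391.94.
Total = $0.00 + $139,391.94 = $139,391.94.

$139,391.94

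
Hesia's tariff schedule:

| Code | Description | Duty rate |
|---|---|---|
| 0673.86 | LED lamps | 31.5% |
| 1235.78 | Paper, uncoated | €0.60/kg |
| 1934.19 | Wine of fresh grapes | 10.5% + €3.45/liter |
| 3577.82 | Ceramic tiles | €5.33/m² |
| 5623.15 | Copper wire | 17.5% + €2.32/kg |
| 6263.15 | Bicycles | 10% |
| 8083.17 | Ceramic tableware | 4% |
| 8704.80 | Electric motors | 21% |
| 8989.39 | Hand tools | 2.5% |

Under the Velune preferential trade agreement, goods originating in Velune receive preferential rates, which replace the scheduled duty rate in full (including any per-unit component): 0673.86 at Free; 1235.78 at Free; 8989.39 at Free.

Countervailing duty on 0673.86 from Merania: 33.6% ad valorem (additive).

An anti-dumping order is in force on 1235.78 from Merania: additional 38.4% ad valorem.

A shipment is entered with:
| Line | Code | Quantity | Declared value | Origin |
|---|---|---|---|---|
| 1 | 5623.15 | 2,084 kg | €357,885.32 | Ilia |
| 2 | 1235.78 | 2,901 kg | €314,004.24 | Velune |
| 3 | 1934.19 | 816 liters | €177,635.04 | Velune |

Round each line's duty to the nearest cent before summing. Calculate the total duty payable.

Line 1 (5623.15, Ilia, 2,084 kg, €357,885.32):
Base rate for 5623.15 is 17.5% + €2.32/kg.
Duty = €357,885.32 × 17.5% + 2,084 × €2.32 = €67,464.81.
Line 2 (1235.78, Velune, 2,901 kg, €314,004.24):
Base rate for 1235.78 is €0.60/kg.
Origin Velune qualifies under the Hesia–Velune agreement and 1235.78 is covered: preferential rate Free applies instead.
The additional-duty order on 1235.78 targets Merania, not Velune; it does not apply.
Duty = €314,004.24 × 0% = €0.00.
Line 3 (1934.19, Velune, 816 liters, €177,635.04):
Base rate for 1934.19 is 10.5% + €3.45/liter.
Origin Velune is the FTA partner but 1934.19 is not on the preference list; base rate stands.
Duty = €177,635.04 × 10.5% + 816 × €3.45 = €21,466.88.
Total = €67,464.81 + €0.00 + €21,466.88 = €88,931.69.

€88,931.69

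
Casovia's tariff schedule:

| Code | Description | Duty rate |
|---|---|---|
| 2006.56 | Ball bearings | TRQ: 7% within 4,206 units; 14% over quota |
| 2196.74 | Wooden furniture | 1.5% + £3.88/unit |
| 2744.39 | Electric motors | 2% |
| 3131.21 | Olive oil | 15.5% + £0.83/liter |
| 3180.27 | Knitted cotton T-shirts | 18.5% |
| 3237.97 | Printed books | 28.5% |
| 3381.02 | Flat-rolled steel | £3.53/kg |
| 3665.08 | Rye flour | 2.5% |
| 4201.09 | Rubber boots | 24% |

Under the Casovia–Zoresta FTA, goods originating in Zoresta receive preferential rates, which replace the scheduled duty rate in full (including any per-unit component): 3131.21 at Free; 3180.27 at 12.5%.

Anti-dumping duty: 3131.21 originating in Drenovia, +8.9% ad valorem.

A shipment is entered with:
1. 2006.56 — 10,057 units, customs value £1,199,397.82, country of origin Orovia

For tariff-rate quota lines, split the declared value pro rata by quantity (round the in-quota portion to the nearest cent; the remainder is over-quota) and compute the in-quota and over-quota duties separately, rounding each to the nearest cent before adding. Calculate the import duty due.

Line 1 (2006.56, Orovia, 10,057 units, £1,199,397.82):
Code 2006.56 is under a tariff-rate quota (threshold 4,206 units). In-quota: 4,206 units at 7%; over-quota: 5,851 units at 14%.
Pro-rata value split: in-quota = £1,199,397.82 × 4,206/10,057 = £501,607.56; over-quota = £1,199,397.82 − £501,607.56 = £697,790.26.
In-quota duty = £501,607.56 × 7% = £35,112.53. Over-quota duty = £697,790.26 × 14% = £97,690.64.
Line duty = £35,112.53 + £97,690.64 = £132,803.17.

£132,803.17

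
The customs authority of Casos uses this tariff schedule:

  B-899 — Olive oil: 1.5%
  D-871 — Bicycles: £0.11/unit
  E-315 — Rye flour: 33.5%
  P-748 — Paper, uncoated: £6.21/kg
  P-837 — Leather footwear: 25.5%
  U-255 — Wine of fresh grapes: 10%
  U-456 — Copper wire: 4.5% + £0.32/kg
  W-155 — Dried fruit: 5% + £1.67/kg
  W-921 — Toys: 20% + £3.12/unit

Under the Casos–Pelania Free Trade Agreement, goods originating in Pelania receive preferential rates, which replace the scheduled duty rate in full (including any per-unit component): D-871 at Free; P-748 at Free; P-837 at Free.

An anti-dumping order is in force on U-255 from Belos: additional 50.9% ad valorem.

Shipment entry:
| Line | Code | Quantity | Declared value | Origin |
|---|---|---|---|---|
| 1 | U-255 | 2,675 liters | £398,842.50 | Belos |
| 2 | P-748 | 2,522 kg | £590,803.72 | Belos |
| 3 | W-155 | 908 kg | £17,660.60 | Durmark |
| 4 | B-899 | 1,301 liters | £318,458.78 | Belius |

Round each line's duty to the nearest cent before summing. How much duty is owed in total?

£265,732.97

Line 1 (U-255, Belos, 2,675 liters, £398,842.50):
Base rate for U-255 is 10%.
Additional duty on U-255 from Belos: +50.9%. Applied ad valorem rate: 10% + 50.9% = 60.9%.
Duty = £398,842.50 × 60.9% = £242,895.08.
Line 2 (P-748, Belos, 2,522 kg, £590,803.72):
Base rate for P-748 is £6.21/kg.
P-748 has an FTA preferential rate, but origin Belos is not Pelania; base rate stands.
Duty = 2,522 × £6.21 = £15,661.62.
Line 3 (W-155, Durmark, 908 kg, £17,660.60):
Base rate for W-155 is 5% + £1.67/kg.
Duty = £17,660.60 × 5% + 908 × £1.67 = £2,399.39.
Line 4 (B-899, Belius, 1,301 liters, £318,458.78):
Base rate for B-899 is 1.5%.
Duty = £318,458.78 × 1.5% = £4,776.88.
Total = £242,895.08 + £15,661.62 + £2,399.39 + £4,776.88 = £265,732.97.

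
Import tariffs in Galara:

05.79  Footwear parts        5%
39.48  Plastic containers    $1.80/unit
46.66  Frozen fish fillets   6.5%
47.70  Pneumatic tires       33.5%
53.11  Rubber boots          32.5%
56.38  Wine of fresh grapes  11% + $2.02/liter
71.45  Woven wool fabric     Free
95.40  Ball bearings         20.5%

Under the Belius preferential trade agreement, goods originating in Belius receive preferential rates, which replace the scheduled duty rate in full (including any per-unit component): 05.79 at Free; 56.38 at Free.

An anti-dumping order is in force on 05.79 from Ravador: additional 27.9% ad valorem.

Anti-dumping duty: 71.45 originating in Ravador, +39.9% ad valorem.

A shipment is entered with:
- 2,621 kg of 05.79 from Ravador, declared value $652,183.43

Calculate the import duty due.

$214,568.35

Line 1 (05.79, Ravador, 2,621 kg, $652,183.43):
Base rate for 05.79 is 5%.
05.79 has an FTA preferential rate, but origin Ravador is not Belius; base rate stands.
Additional duty on 05.79 from Ravador: +27.9%. Applied ad valorem rate: 5% + 27.9% = 32.9%.
Duty = $652,183.43 × 32.9% = $214,568.35.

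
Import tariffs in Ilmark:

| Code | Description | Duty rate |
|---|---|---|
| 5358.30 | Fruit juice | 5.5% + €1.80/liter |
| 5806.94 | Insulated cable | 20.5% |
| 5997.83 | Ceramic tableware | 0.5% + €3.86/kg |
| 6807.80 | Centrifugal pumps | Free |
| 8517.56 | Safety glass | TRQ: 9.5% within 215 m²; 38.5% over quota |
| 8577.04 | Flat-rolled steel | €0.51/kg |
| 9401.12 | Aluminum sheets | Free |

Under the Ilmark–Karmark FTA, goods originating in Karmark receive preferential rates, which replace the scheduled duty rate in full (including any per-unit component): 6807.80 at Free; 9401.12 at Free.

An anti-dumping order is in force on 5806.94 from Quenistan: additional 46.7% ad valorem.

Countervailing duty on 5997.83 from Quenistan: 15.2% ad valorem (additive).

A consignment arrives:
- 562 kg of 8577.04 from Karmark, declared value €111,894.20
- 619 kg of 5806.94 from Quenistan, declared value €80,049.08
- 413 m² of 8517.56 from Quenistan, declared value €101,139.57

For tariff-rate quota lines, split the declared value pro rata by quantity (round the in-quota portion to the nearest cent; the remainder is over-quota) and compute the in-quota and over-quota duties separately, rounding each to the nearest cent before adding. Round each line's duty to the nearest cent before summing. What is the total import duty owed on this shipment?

Line 1 (8577.04, Karmark, 562 kg, €111,894.20):
Base rate for 8577.04 is €0.51/kg.
Origin Karmark is the FTA partner but 8577.04 is not on the preference list; base rate stands.
Duty = 562 × €0.51 = €286.62.
Line 2 (5806.94, Quenistan, 619 kg, €80,049.08):
Base rate for 5806.94 is 20.5%.
Additional duty on 5806.94 from Quenistan: +46.7%. Applied ad valorem rate: 20.5% + 46.7% = 67.2%.
Duty = €80,049.08 × 67.2% = €53,792.98.
Line 3 (8517.56, Quenistan, 413 m², €101,139.57):
Code 8517.56 is under a tariff-rate quota (threshold 215 m²). In-quota: 215 m² at 9.5%; over-quota: 198 m² at 38.5%.
Pro-rata value split: in-quota = €101,139.57 × 215/413 = €52,651.35; over-quota = €101,139.57 − €52,651.35 = €48,488.22.
In-quota duty = €52,651.35 × 9.5% = €5,001.88. Over-quota duty = €48,488.22 × 38.5% = €18,667.96.
Line duty = €5,001.88 + €18,667.96 = €23,669.84.
Total = €286.62 + €53,792.98 + €23,669.84 = €77,749.44.

€77,749.44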